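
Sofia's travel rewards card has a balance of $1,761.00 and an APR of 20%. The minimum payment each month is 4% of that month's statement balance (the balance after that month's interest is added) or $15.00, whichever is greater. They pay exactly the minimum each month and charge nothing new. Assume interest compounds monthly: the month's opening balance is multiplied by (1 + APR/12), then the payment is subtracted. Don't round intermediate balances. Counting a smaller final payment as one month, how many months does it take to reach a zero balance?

Monthly rate r = 20%/12 = 1.66667% = 0.0166667.
While 4% of the post-interest balance exceeds $15.00, each month B ← (B·(1+r))·(1 − 0.04), i.e. B shrinks by the factor (1+r)·0.96 = 0.976.
This holds for months 1–65. Entering month 66 the balance is $363.08; 4% of the post-interest balance is now below $15.00, so the flat $15.00 minimum applies from here.
From month 66 a fixed $15.00 at rate r clears $363.08 in 32 more payments. Total: 65 + 32 = 97 months.

97 months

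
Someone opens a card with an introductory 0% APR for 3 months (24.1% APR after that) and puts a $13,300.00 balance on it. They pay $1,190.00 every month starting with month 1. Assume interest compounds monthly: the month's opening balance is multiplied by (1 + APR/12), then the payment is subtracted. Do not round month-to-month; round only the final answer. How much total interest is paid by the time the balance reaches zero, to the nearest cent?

Promo months 1–3 at r₀ = 0%/12 = 0; months 4+ at r₁ = 24.1%/12 = 0.0200833.
After month 3 (no interest yet): B = $13,300.00 − 3·$1,190.00 = $9,730.00.
Then at r₁ with $1,190.00/mo: n₂ = −ln(1 − r₁·B/P)/ln(1+r₁) ≈ 9.02 → 10 more payments.
Total paid = 12·$1,190.00 + $25.38 = $14,305.38; interest = $14,305.38 − $13,300.00 = $1,005.38.

$1,005.38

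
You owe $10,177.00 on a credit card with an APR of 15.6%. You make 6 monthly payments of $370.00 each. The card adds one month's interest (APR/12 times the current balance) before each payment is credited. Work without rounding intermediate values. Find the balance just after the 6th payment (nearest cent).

Monthly rate r = 15.6%/12 = 1.3% = 0.013.
Each month: B ← B·(1+r) − $370.00.
Month 1: interest $132.30; balance after payment $9,939.30.
Month 2: interest $129.21; balance after payment $9,698.51.
Month 3: interest $126.08; balance after payment $9,454.59.
Month 4: interest $122.91; balance after payment $9,207.50.
Month 5: interest $119.70; balance after payment $8,957.20.
Month 6: interest $116.44; balance after payment $8,703.64.

$8,703.64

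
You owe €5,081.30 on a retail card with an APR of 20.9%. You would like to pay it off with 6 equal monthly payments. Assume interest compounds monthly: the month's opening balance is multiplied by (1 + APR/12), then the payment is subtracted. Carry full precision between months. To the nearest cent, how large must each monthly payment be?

€899.25

Monthly rate r = 20.9%/12 = 1.74167% = 0.0174167.
Level-payment amortization: P = B₀·r / (1 − (1+r)^(−n)) = 5081.30·0.0174167 / (1 − 1.01742^(−6)).
Denominator 1 − (1+r)^(−6) = 0.0984145095.
P = 88.4993 / 0.0984145095 ≈ 899.25.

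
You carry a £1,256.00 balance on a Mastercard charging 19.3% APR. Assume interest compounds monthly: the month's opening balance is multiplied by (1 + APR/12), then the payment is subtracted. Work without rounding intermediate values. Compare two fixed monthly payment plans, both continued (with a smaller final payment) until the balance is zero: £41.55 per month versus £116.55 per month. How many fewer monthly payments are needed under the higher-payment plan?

30 fewer payments

Monthly rate r = 19.3%/12 = 1.60833% = 0.0160833.
At £41.55/mo: n = ⌈−ln(1 − rB₀/P)/ln(1+r)⌉ = 42 payments (last £30.55); total interest = total paid − £1,256.00 = £478.10.
At £116.55/mo: 12 payments (last £108.40); total interest £134.45.
Payments saved = 42 − 12 = 30.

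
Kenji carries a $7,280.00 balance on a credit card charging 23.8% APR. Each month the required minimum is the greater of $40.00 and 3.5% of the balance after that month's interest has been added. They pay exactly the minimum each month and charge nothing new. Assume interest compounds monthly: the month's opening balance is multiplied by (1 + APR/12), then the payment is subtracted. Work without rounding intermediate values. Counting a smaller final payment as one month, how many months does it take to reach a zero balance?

159 months

Monthly rate r = 23.8%/12 = 1.98333% = 0.0198333.
While 3.5% of the post-interest balance exceeds $40.00, each month B ← (B·(1+r))·(1 − 0.035), i.e. B shrinks by the factor (1+r)·0.965 = 0.98414.
This holds for months 1–118. Entering month 119 the balance is $1,103.57; 3.5% of the post-interest balance is now below $40.00, so the flat $40.00 minimum applies from here.
From month 119 a fixed $40.00 at rate r clears $1,103.57 in 41 more payments. Total: 118 + 41 = 159 months.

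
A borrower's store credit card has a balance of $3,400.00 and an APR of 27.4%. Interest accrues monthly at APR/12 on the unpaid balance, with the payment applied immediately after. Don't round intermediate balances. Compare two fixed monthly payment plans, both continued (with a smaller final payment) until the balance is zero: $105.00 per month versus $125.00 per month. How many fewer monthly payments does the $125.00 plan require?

Monthly rate r = 27.4%/12 = 2.28333% = 0.0228333.
At $105.00/mo: n = ⌈−ln(1 − rB₀/P)/ln(1+r)⌉ = 60 payments (last $58.98); total interest = total paid − $3,400.00 = $2,853.98.
At $125.00/mo: 43 payments (last $122.83); total interest $1,972.83.
Payments saved = 60 − 43 = 17.

17 fewer payments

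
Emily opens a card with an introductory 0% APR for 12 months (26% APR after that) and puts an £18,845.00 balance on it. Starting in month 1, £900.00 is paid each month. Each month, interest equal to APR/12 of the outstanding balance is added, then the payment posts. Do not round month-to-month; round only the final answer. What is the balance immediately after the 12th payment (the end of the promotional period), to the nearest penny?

£8,045.00

Promo months 1–12 at r₀ = 0%/12 = 0; months 13+ at r₁ = 26%/12 = 0.0216667.
After month 12 (no interest yet): B = £18,845.00 − 12·£900.00 = £8,045.00.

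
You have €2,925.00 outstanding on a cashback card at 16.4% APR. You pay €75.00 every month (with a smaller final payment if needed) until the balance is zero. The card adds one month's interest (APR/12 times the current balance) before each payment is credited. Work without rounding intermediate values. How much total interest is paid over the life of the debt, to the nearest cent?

Monthly rate r = 16.4%/12 = 1.36667% = 0.0136667.
Payoff takes n = ⌈−ln(1 − rB₀/P)/ln(1+r)⌉ = ⌈56.094⌉ = 57 payments; the last is €7.09.
Total paid = 56·€75.00 + €7.09 = €4,207.09.
Total interest = total paid − principal = €4,207.09 − €2,925.00 = €1,282.09.

€1,282.09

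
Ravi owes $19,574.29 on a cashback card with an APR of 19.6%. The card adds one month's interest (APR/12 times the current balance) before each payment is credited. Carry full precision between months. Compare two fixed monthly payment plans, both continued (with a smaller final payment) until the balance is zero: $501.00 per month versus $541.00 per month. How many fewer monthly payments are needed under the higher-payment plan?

7 fewer payments

Monthly rate r = 19.6%/12 = 1.63333% = 0.0163333.
At $501.00/mo: n = ⌈−ln(1 − rB₀/P)/ln(1+r)⌉ = 63 payments (last $373.13); total interest = total paid − $19,574.29 = $11,860.84.
At $541.00/mo: 56 payments (last $96.97); total interest $10,277.68.
Payments saved = 63 − 56 = 7.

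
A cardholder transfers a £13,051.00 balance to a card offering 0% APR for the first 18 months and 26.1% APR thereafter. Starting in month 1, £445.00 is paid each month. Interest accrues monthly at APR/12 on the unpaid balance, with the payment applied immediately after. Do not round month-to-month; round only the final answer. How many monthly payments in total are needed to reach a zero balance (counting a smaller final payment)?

32 payments

Promo months 1–18 at r₀ = 0%/12 = 0; months 19+ at r₁ = 26.1%/12 = 0.02175.
After month 18 (no interest yet): B = £13,051.00 − 18·£445.00 = £5,041.00.
Then at r₁ with £445.00/mo: n₂ = −ln(1 − r₁·B/P)/ln(1+r₁) ≈ 13.15 → 14 more payments.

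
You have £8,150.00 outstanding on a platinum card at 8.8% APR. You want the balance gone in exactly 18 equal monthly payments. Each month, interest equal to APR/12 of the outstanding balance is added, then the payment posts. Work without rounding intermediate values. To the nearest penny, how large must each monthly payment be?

£484.97

Monthly rate r = 8.8%/12 = 0.733333% = 0.00733333.
Level-payment amortization: P = B₀·r / (1 − (1+r)^(−n)) = 8150.00·0.00733333 / (1 − 1.00733^(−18)).
Denominator 1 − (1+r)^(−18) = 0.123236816.
P = 59.7667 / 0.123236816 ≈ 484.97.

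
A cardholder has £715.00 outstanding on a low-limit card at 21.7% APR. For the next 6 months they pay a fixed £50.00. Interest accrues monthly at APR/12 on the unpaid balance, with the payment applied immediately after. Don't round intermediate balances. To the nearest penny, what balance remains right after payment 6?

Monthly rate r = 21.7%/12 = 1.80833% = 0.0180833.
Each month: B ← B·(1+r) − £50.00.
Month 1: interest £12.93; balance after payment £677.93.
Month 2: interest £12.26; balance after payment £640.19.
Month 3: interest £11.58; balance after payment £601.77.
Month 4: interest £10.88; balance after payment £562.65.
Month 5: interest £10.17; balance after payment £522.82.
Month 6: interest £9.45; balance after payment £482.28.

£482.28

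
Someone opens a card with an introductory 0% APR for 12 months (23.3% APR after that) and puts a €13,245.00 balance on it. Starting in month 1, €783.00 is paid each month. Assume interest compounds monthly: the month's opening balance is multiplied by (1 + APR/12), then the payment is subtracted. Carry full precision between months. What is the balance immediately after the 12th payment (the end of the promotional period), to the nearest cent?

€3,849.00

Promo months 1–12 at r₀ = 0%/12 = 0; months 13+ at r₁ = 23.3%/12 = 0.0194167.
After month 12 (no interest yet): B = €13,245.00 − 12·€783.00 = €3,849.00.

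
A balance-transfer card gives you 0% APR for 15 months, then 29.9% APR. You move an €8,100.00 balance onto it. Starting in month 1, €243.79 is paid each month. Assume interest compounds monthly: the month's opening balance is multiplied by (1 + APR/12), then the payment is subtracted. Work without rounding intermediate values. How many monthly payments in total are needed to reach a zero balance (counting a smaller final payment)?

40 payments

Promo months 1–15 at r₀ = 0%/12 = 0; months 16+ at r₁ = 29.9%/12 = 0.0249167.
After month 15 (no interest yet): B = €8,100.00 − 15·€243.79 = €4,443.15.
Then at r₁ with €243.79/mo: n₂ = −ln(1 − r₁·B/P)/ln(1+r₁) ≈ 24.60 → 25 more payments.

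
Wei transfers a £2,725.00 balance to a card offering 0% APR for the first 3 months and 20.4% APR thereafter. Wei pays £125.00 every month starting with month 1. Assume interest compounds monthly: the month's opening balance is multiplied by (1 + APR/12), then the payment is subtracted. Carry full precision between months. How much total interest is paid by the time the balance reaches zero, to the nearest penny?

Promo months 1–3 at r₀ = 0%/12 = 0; months 4+ at r₁ = 20.4%/12 = 0.017.
After month 3 (no interest yet): B = £2,725.00 − 3·£125.00 = £2,350.00.
Then at r₁ with £125.00/mo: n₂ = −ln(1 − r₁·B/P)/ln(1+r₁) ≈ 22.84 → 23 more payments.
Total paid = 25·£125.00 + £105.57 = £3,230.57; interest = £3,230.57 − £2,725.00 = £505.57.

£505.57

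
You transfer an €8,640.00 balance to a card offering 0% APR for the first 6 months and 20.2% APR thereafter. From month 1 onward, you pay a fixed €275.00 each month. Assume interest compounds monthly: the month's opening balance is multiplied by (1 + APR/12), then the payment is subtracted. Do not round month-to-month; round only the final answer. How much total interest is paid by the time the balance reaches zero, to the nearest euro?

€2,209

Promo months 1–6 at r₀ = 0%/12 = 0; months 7+ at r₁ = 20.2%/12 = 0.0168333.
After month 6 (no interest yet): B = €8,640.00 − 6·€275.00 = €6,990.00.
Then at r₁ with €275.00/mo: n₂ = −ln(1 − r₁·B/P)/ln(1+r₁) ≈ 33.45 → 34 more payments.
Total paid = 39·€275.00 + €124.41 = €10,849.41; interest = €10,849.41 − €8,640.00 = €2,209.41.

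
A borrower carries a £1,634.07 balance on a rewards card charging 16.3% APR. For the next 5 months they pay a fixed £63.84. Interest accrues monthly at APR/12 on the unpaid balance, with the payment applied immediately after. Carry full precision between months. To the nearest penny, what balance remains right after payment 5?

£1,420.12

Monthly rate r = 16.3%/12 = 1.35833% = 0.0135833.
Each month: B ← B·(1+r) − £63.84.
Month 1: interest £22.20; balance after payment £1,592.43.
Month 2: interest £21.63; balance after payment £1,550.22.
Month 3: interest £21.06; balance after payment £1,507.43.
Month 4: interest £20.48; balance after payment £1,464.07.
Month 5: interest £19.89; balance after payment £1,420.12.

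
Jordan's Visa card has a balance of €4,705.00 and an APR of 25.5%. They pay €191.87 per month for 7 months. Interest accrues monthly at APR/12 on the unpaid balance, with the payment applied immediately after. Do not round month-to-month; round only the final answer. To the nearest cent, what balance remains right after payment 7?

Monthly rate r = 25.5%/12 = 2.125% = 0.02125.
Each month: B ← B·(1+r) − €191.87.
Month 1: interest €99.98; balance after payment €4,613.11.
Month 2: interest €98.03; balance after payment €4,519.27.
Month 3: interest €96.03; balance after payment €4,423.43.
Month 4: interest €94.00; balance after payment €4,325.56.
Month 5: interest €91.92; balance after payment €4,225.61.
Month 6: interest €89.79; balance after payment €4,123.53.
Month 7: interest €87.63; balance after payment €4,019.29.

€4,019.29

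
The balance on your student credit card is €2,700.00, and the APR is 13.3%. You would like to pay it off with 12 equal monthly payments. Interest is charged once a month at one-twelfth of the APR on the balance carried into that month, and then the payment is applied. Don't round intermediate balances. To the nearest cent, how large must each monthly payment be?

€241.54

Monthly rate r = 13.3%/12 = 1.10833% = 0.0110833.
Level-payment amortization: P = B₀·r / (1 − (1+r)^(−n)) = 2700.00·0.0110833 / (1 − 1.01108^(−12)).
Denominator 1 − (1+r)^(−12) = 0.123894148.
P = 29.925 / 0.123894148 ≈ 241.54.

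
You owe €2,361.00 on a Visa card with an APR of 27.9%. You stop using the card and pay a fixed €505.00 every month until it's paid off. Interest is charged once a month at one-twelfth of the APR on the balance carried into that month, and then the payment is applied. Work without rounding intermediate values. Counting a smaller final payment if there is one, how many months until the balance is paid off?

Monthly rate r = 27.9%/12 = 2.325% = 0.02325.
Recurrence: B ← B·(1+r) − €505.00.
Month 1: interest €54.89; balance after payment €1,910.89.
Month 2: interest €44.43; balance after payment €1,450.32.
Month 3: interest €33.72; balance after payment €979.04.
Month 4: interest €22.76; balance after payment €496.80.
Month 5: interest €11.55; balance after payment €3.35.
Month 6: interest €0.08; balance after payment €0.00.

6 months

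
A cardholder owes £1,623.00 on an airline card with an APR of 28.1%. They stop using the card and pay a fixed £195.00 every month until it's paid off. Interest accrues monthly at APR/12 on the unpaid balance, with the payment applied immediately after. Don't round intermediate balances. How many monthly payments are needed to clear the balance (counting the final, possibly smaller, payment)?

Monthly rate r = 28.1%/12 = 2.34167% = 0.0234167.
Recurrence: B ← B·(1+r) − £195.00.
Month 1: interest £38.01; balance after payment £1,466.01.
Month 2: interest £34.33; balance after payment £1,305.33.
Closed form: n = −ln(1 − rB₀/P)/ln(1+r) = −ln(0.8051)/ln(1.02342) ≈ 9.366, so the balance reaches zero during payment 10.

10 payments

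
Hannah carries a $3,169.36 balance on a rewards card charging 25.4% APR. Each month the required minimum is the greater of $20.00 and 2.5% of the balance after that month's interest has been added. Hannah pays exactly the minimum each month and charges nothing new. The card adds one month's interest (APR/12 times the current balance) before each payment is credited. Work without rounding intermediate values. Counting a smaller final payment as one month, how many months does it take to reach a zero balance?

405 months

Monthly rate r = 25.4%/12 = 2.11667% = 0.0211667.
While 2.5% of the post-interest balance exceeds $20.00, each month B ← (B·(1+r))·(1 − 0.025), i.e. B shrinks by the factor (1+r)·0.975 = 0.99564.
This holds for months 1–320. Entering month 321 the balance is $782.29; 2.5% of the post-interest balance is now below $20.00, so the flat $20.00 minimum applies from here.
From month 321 a fixed $20.00 at rate r clears $782.29 in 85 more payments. Total: 320 + 85 = 405 months.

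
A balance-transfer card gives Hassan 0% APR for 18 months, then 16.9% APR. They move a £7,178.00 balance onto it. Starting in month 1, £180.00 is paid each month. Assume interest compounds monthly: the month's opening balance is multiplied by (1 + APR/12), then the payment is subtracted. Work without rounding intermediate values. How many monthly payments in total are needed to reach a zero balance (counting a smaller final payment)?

Promo months 1–18 at r₀ = 0%/12 = 0; months 19+ at r₁ = 16.9%/12 = 0.0140833.
After month 18 (no interest yet): B = £7,178.00 − 18·£180.00 = £3,938.00.
Then at r₁ with £180.00/mo: n₂ = −ln(1 − r₁·B/P)/ln(1+r₁) ≈ 26.34 → 27 more payments.

45 payments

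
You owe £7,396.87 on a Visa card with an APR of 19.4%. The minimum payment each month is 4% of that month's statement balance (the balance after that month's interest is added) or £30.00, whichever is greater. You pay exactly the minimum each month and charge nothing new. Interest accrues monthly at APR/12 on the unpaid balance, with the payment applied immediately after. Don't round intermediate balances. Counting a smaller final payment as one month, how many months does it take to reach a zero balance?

Monthly rate r = 19.4%/12 = 1.61667% = 0.0161667.
While 4% of the post-interest balance exceeds £30.00, each month B ← (B·(1+r))·(1 − 0.04), i.e. B shrinks by the factor (1+r)·0.96 = 0.97552.
This holds for months 1–93. Entering month 94 the balance is £737.93; 4% of the post-interest balance is now below £30.00, so the flat £30.00 minimum applies from here.
From month 94 a fixed £30.00 at rate r clears £737.93 in 32 more payments. Total: 93 + 32 = 125 months.

125 months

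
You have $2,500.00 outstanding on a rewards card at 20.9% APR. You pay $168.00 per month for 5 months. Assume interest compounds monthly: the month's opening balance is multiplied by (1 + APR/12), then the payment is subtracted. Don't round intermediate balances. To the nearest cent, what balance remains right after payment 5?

$1,855.65

Monthly rate r = 20.9%/12 = 1.74167% = 0.0174167.
Each month: B ← B·(1+r) − $168.00.
Month 1: interest $43.54; balance after payment $2,375.54.
Month 2: interest $41.37; balance after payment $2,248.92.
Month 3: interest $39.17; balance after payment $2,120.08.
Month 4: interest $36.92; balance after payment $1,989.01.
Month 5: interest $34.64; balance after payment $1,855.65.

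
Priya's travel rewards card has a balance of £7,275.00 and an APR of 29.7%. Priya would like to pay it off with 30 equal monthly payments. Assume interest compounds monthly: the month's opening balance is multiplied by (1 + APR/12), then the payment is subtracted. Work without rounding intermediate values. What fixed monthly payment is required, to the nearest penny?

Monthly rate r = 29.7%/12 = 2.475% = 0.02475.
Level-payment amortization: P = B₀·r / (1 − (1+r)^(−n)) = 7275.00·0.02475 / (1 − 1.02475^(−30)).
Denominator 1 − (1+r)^(−30) = 0.519755732.
P = 180.056 / 0.519755732 ≈ 346.42.

£346.42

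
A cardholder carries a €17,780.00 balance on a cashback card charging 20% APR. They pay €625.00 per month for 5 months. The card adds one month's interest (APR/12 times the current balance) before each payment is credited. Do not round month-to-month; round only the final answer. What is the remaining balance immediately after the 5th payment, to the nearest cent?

Monthly rate r = 20%/12 = 1.66667% = 0.0166667.
Each month: B ← B·(1+r) − €625.00.
Month 1: interest €296.33; balance after payment €17,451.33.
Month 2: interest €290.86; balance after payment €17,117.19.
Month 3: interest €285.29; balance after payment €16,777.48.
Month 4: interest €279.62; balance after payment €16,432.10.
Month 5: interest €273.87; balance after payment €16,080.97.

€16,080.97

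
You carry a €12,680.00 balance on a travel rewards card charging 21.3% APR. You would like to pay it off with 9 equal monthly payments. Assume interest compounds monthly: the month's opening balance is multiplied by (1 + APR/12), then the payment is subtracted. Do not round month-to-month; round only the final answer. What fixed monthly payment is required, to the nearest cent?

Monthly rate r = 21.3%/12 = 1.775% = 0.01775.
Level-payment amortization: P = B₀·r / (1 − (1+r)^(−n)) = 12680.00·0.01775 / (1 − 1.01775^(−9)).
Denominator 1 − (1+r)^(−9) = 0.146447968.
P = 225.07 / 0.146447968 ≈ 1536.86.

€1,536.86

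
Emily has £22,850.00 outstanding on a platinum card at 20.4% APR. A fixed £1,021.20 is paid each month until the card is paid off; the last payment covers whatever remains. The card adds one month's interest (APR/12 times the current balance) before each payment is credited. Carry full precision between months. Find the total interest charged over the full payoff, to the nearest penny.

Monthly rate r = 20.4%/12 = 1.7% = 0.017.
Payoff takes n = ⌈−ln(1 − rB₀/P)/ln(1+r)⌉ = ⌈28.395⌉ = 29 payments; the last is £405.46.
Total paid = 28·£1,021.20 + £405.46 = £28,999.06.
Total interest = total paid − principal = £28,999.06 − £22,850.00 = £6,149.06.

£6,149.06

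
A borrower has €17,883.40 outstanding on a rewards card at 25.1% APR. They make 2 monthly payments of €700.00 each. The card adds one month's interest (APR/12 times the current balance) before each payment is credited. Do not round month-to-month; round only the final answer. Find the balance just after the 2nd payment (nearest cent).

Monthly rate r = 25.1%/12 = 2.09167% = 0.0209167.
Each month: B ← B·(1+r) − €700.00.
Month 1: interest €374.06; balance after payment €17,557.46.
Month 2: interest €367.24; balance after payment €17,224.70.

€17,224.70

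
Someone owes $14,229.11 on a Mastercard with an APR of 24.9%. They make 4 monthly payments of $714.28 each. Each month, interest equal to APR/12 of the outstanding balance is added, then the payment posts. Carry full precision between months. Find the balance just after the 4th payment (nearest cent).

$12,500.11

Monthly rate r = 24.9%/12 = 2.075% = 0.02075.
Each month: B ← B·(1+r) − $714.28.
Month 1: interest $295.25; balance after payment $13,810.08.
Month 2: interest $286.56; balance after payment $13,382.36.
Month 3: interest $277.68; balance after payment $12,945.77.
Month 4: interest $268.62; balance after payment $12,500.11.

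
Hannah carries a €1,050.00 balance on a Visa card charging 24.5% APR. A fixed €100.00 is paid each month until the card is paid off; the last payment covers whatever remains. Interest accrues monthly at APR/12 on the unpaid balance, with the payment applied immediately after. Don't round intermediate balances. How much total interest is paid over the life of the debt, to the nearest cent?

€143.84

Monthly rate r = 24.5%/12 = 2.04167% = 0.0204167.
Payoff takes n = ⌈−ln(1 − rB₀/P)/ln(1+r)⌉ = ⌈11.938⌉ = 12 payments; the last is €93.84.
Total paid = 11·€100.00 + €93.84 = €1,193.84.
Total interest = total paid − principal = €1,193.84 − €1,050.00 = €143.84.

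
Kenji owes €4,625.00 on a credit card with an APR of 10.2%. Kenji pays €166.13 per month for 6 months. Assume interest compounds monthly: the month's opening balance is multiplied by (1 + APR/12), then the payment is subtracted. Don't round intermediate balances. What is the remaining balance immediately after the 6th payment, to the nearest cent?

€3,847.74

Monthly rate r = 10.2%/12 = 0.85% = 0.0085.
Each month: B ← B·(1+r) − €166.13.
Month 1: interest €39.31; balance after payment €4,498.18.
Month 2: interest €38.23; balance after payment €4,370.29.
Month 3: interest €37.15; balance after payment €4,241.30.
Month 4: interest €36.05; balance after payment €4,111.23.
Month 5: interest €34.95; balance after payment €3,980.04.
Month 6: interest €33.83; balance after payment €3,847.74.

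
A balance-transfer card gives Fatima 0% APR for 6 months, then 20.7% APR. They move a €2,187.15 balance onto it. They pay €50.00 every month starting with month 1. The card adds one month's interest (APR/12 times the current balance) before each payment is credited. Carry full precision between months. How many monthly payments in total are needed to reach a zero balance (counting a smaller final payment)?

68 months

Promo months 1–6 at r₀ = 0%/12 = 0; months 7+ at r₁ = 20.7%/12 = 0.01725.
After month 6 (no interest yet): B = €2,187.15 − 6·€50.00 = €1,887.15.
Then at r₁ with €50.00/mo: n₂ = −ln(1 − r₁·B/P)/ln(1+r₁) ≈ 61.56 → 62 more payments.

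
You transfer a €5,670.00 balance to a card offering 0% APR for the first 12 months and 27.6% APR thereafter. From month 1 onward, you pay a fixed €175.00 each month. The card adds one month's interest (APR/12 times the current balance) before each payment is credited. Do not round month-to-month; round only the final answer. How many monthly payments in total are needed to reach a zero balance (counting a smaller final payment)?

40 months

Promo months 1–12 at r₀ = 0%/12 = 0; months 13+ at r₁ = 27.6%/12 = 0.023.
After month 12 (no interest yet): B = €5,670.00 − 12·€175.00 = €3,570.00.
Then at r₁ with €175.00/mo: n₂ = −ln(1 − r₁·B/P)/ln(1+r₁) ≈ 27.85 → 28 more payments.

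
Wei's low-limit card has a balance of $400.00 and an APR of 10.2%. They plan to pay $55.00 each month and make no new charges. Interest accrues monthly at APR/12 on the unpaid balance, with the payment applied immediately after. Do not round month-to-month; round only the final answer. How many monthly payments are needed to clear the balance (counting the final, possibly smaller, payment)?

Monthly rate r = 10.2%/12 = 0.85% = 0.0085.
Recurrence: B ← B·(1+r) − $55.00.
Month 1: interest $3.40; balance after payment $348.40.
Month 2: interest $2.96; balance after payment $296.36.
Closed form: n = −ln(1 − rB₀/P)/ln(1+r) = −ln(0.93818)/ln(1.0085) ≈ 7.539, so the balance reaches zero during payment 8.

8 payments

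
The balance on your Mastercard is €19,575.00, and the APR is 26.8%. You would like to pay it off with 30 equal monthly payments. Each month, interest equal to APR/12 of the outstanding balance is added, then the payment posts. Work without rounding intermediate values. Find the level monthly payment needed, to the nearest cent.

Monthly rate r = 26.8%/12 = 2.23333% = 0.0223333.
Level-payment amortization: P = B₀·r / (1 − (1+r)^(−n)) = 19575.00·0.0223333 / (1 − 1.02233^(−30)).
Denominator 1 − (1+r)^(−30) = 0.484505113.
P = 437.175 / 0.484505113 ≈ 902.31.

€902.31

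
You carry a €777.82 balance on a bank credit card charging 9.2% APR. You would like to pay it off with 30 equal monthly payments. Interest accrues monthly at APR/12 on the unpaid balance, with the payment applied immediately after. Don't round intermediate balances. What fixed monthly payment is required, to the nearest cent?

Monthly rate r = 9.2%/12 = 0.766667% = 0.00766667.
Level-payment amortization: P = B₀·r / (1 − (1+r)^(−n)) = 777.82·0.00766667 / (1 − 1.00767^(−30)).
Denominator 1 − (1+r)^(−30) = 0.204769138.
P = 5.96329 / 0.204769138 ≈ 29.12.

€29.12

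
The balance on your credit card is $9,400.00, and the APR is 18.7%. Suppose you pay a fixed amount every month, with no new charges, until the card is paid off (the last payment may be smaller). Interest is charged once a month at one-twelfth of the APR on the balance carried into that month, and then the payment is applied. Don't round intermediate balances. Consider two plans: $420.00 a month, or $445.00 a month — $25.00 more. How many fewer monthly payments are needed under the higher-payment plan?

Monthly rate r = 18.7%/12 = 1.55833% = 0.0155833.
At $420.00/mo: n = ⌈−ln(1 − rB₀/P)/ln(1+r)⌉ = 28 payments (last $309.91); total interest = total paid − $9,400.00 = $2,249.91.
At $445.00/mo: 26 payments (last $365.11); total interest $2,090.11.
Payments saved = 28 − 26 = 2.

2 fewer payments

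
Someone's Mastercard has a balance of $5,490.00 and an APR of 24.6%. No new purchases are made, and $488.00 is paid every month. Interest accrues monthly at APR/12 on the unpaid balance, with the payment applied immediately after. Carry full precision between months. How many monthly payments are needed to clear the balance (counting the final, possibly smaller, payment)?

Monthly rate r = 24.6%/12 = 2.05% = 0.0205.
Recurrence: B ← B·(1+r) − $488.00.
Month 1: interest $112.55; balance after payment $5,114.55.
Month 2: interest $104.85; balance after payment $4,731.39.
Closed form: n = −ln(1 − rB₀/P)/ln(1+r) = −ln(0.76938)/ln(1.0205) ≈ 12.920, so the balance reaches zero during payment 13.

13 months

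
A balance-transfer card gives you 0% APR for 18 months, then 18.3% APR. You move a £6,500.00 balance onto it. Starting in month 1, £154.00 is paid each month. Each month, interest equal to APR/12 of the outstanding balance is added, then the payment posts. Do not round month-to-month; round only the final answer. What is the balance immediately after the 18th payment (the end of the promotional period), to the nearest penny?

£3,728.00

Promo months 1–18 at r₀ = 0%/12 = 0; months 19+ at r₁ = 18.3%/12 = 0.01525.
After month 18 (no interest yet): B = £6,500.00 − 18·£154.00 = £3,728.00.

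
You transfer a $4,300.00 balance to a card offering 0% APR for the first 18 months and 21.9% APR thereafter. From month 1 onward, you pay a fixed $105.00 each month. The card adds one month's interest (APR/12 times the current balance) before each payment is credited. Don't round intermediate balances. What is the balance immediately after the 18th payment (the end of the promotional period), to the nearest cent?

$2,410.00

Promo months 1–18 at r₀ = 0%/12 = 0; months 19+ at r₁ = 21.9%/12 = 0.01825.
After month 18 (no interest yet): B = $4,300.00 − 18·$105.00 = $2,410.00.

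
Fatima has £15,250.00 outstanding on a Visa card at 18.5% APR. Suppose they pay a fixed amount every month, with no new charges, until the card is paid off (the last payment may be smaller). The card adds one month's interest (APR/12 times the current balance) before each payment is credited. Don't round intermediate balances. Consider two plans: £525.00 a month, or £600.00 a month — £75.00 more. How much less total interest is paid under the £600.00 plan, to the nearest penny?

Monthly rate r = 18.5%/12 = 1.54167% = 0.0154167.
At £525.00/mo: n = ⌈−ln(1 − rB₀/P)/ln(1+r)⌉ = 39 payments (last £430.00); total interest = total paid − £15,250.00 = £5,130.00.
At £600.00/mo: 33 payments (last £305.03); total interest £4,255.03.
Interest saved = £5,130.00 − £4,255.03 = £874.97.

£874.97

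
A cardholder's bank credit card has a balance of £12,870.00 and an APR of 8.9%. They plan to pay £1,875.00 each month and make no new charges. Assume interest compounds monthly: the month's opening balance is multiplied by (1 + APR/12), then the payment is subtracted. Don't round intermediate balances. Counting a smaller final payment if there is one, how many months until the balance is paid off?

Monthly rate r = 8.9%/12 = 0.741667% = 0.00741667.
Recurrence: B ← B·(1+r) − £1,875.00.
Month 1: interest £95.45; balance after payment £11,090.45.
Month 2: interest £82.25; balance after payment £9,297.71.
Closed form: n = −ln(1 − rB₀/P)/ln(1+r) = −ln(0.94909)/ln(1.00742) ≈ 7.071, so the balance reaches zero during payment 8.

8 months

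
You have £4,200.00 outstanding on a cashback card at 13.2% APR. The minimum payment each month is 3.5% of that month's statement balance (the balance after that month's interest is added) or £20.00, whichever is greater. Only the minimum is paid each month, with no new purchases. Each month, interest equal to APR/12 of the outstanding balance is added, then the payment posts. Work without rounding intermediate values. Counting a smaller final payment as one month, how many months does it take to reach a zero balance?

116 months

Monthly rate r = 13.2%/12 = 1.1% = 0.011.
While 3.5% of the post-interest balance exceeds £20.00, each month B ← (B·(1+r))·(1 − 0.035), i.e. B shrinks by the factor (1+r)·0.965 = 0.97561.
This holds for months 1–82. Entering month 83 the balance is £554.73; 3.5% of the post-interest balance is now below £20.00, so the flat £20.00 minimum applies from here.
From month 83 a fixed £20.00 at rate r clears £554.73 in 34 more payments. Total: 82 + 34 = 116 months.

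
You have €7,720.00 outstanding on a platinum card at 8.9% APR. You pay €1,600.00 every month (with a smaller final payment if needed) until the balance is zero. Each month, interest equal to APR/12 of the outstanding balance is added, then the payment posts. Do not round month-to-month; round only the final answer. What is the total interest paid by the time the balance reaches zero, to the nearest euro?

Monthly rate r = 8.9%/12 = 0.741667% = 0.00741667.
Payoff takes n = ⌈−ln(1 − rB₀/P)/ln(1+r)⌉ = ⌈4.932⌉ = 5 payments; the last is €1,491.01.
Total paid = 4·€1,600.00 + €1,491.01 = €7,891.01.
Total interest = total paid − principal = €7,891.01 − €7,720.00 = €171.01.

€171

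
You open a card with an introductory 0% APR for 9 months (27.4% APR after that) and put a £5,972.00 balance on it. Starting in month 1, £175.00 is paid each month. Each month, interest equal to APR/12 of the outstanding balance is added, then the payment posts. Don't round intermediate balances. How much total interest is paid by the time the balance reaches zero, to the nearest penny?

Promo months 1–9 at r₀ = 0%/12 = 0; months 10+ at r₁ = 27.4%/12 = 0.0228333.
After month 9 (no interest yet): B = £5,972.00 − 9·£175.00 = £4,397.00.
Then at r₁ with £175.00/mo: n₂ = −ln(1 − r₁·B/P)/ln(1+r₁) ≈ 37.77 → 38 more payments.
Total paid = 46·£175.00 + £134.36 = £8,184.36; interest = £8,184.36 − £5,972.00 = £2,212.36.

£2,212.36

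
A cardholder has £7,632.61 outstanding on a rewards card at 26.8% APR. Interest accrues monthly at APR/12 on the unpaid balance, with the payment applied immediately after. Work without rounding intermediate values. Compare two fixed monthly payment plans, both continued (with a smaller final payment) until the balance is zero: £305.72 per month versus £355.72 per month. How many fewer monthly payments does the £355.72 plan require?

Monthly rate r = 26.8%/12 = 2.23333% = 0.0223333.
At £305.72/mo: n = ⌈−ln(1 − rB₀/P)/ln(1+r)⌉ = 37 payments (last £281.63); total interest = total paid − £7,632.61 = £3,654.94.
At £355.72/mo: 30 payments (last £191.85); total interest £2,875.12.
Payments saved = 37 − 30 = 7.

7 fewer payments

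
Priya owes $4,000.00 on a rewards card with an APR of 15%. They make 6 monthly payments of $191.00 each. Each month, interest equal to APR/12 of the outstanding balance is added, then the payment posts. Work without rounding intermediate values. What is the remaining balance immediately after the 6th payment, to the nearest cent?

$3,127.12

Monthly rate r = 15%/12 = 1.25% = 0.0125.
Each month: B ← B·(1+r) − $191.00.
Month 1: interest $50.00; balance after payment $3,859.00.
Month 2: interest $48.24; balance after payment $3,716.24.
Month 3: interest $46.45; balance after payment $3,571.69.
Month 4: interest $44.65; balance after payment $3,425.34.
Month 5: interest $42.82; balance after payment $3,277.15.
Month 6: interest $40.96; balance after payment $3,127.12.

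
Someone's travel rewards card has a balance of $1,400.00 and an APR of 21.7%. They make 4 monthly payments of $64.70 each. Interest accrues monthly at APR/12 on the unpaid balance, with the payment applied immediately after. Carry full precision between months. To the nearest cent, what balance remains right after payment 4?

Monthly rate r = 21.7%/12 = 1.80833% = 0.0180833.
Each month: B ← B·(1+r) − $64.70.
Month 1: interest $25.32; balance after payment $1,360.62.
Month 2: interest $24.60; balance after payment $1,320.52.
Month 3: interest $23.88; balance after payment $1,279.70.
Month 4: interest $23.14; balance after payment $1,238.14.

$1,238.14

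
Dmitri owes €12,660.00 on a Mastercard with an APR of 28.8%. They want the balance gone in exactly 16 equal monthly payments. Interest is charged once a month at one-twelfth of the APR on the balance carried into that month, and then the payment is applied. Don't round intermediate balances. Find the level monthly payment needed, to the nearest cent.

€962.21

Monthly rate r = 28.8%/12 = 2.4% = 0.024.
Level-payment amortization: P = B₀·r / (1 − (1+r)^(−n)) = 12660.00·0.024 / (1 − 1.024^(−16)).
Denominator 1 − (1+r)^(−16) = 0.315772234.
P = 303.84 / 0.315772234 ≈ 962.21.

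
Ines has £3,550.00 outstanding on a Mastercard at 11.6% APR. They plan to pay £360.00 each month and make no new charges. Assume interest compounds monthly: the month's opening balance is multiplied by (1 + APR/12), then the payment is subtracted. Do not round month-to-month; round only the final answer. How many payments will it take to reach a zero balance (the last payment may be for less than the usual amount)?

Monthly rate r = 11.6%/12 = 0.966667% = 0.00966667.
Recurrence: B ← B·(1+r) − £360.00.
Month 1: interest £34.32; balance after payment £3,224.32.
Month 2: interest £31.17; balance after payment £2,895.49.
Closed form: n = −ln(1 − rB₀/P)/ln(1+r) = −ln(0.90468)/ln(1.00967) ≈ 10.413, so the balance reaches zero during payment 11.

11 months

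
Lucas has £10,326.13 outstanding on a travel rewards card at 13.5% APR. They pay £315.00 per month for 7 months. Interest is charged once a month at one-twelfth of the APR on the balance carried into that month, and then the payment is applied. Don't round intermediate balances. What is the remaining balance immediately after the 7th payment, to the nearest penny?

£8,886.45

Monthly rate r = 13.5%/12 = 1.125% = 0.01125.
Each month: B ← B·(1+r) − £315.00.
Month 1: interest £116.17; balance after payment £10,127.30.
Month 2: interest £113.93; balance after payment £9,926.23.
Month 3: interest £111.67; balance after payment £9,722.90.
Month 4: interest £109.38; balance after payment £9,517.28.
Month 5: interest £107.07; balance after payment £9,309.35.
Month 6: interest £104.73; balance after payment £9,099.08.
Month 7: interest £102.36; balance after payment £8,886.45.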